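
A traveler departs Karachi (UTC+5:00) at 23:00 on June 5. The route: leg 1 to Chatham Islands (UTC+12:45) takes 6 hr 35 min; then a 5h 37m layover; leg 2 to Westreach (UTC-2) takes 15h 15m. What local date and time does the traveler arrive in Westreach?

Convert departure to UTC: 23:00 − 5:00 = 18:00 UTC on Jun 5.
Add 6 hours 35 minutes leg 1 → 00:35 UTC (Jun 6).
Add 5 hours 37 minutes layover in Chatham Islands → 06:12 UTC.
Add 15 hours and 15 minutes leg 2 → 21:27 UTC.
Westreach is UTC−2:00, so local arrival = 21:27 − 2:00 = 19:27 on Jun 6.

19:27 on June 6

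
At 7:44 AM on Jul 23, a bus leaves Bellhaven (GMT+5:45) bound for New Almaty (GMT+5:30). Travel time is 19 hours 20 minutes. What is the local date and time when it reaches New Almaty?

Convert departure to UTC: 7:44 AM − 5:45 = 1:59 AM UTC on Jul 23.
Add 19 hours 20 minutes travel time → 9:19 PM UTC.
New Almaty is UTC+5:30, so local arrival = 9:19 PM + 5:30 = 2:49 AM on Jul 24.

2:49 AM on July 24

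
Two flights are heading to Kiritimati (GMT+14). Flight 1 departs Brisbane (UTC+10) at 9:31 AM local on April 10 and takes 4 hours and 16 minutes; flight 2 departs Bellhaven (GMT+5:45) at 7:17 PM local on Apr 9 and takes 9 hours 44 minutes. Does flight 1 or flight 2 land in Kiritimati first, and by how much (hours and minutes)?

the second, by 4 hours 31 minutes

Flight 1 in UTC: 9:31 AM − 10:00 = 11:31 PM on Apr 9.
+4 hours 16 minutes → arrive 3:47 AM UTC on Apr 10.
Flight 2 in UTC: 7:17 PM − 5:45 = 1:32 PM on Apr 9.
+9 hours and 44 minutes → arrive 11:16 PM UTC on Apr 9.
Flight 2 lands earlier by 4 hours 31 minutes.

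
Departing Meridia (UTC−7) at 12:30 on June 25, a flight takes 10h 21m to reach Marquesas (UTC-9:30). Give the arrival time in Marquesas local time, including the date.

20:21 on June 25

Marquesas is 2:30 behind Meridia.
After 10 hours and 21 minutes it is 22:51 in Meridia.
Shift by the zone difference: 22:51 − 2:30 = 20:21 on Jun 25 in Marquesas.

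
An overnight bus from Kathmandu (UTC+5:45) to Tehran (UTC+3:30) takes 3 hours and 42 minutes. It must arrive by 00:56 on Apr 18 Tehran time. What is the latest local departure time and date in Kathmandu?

Target arrival in UTC: 00:56 − 3:30 = 21:26 on Apr 17.
Subtract 3 hours 42 minutes → departure 17:44 UTC on Apr 17.
Kathmandu is UTC+5:45: 17:44 + 5:45 = 23:29 on Apr 17.

23:29 on April 17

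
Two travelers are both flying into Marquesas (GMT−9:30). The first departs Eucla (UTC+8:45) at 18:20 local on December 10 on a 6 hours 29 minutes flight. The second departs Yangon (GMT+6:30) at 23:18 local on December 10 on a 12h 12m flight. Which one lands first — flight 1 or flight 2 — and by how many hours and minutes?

Flight 1 in UTC: 18:20 − 8:45 = 09:35 on Dec 10.
+6 hours 29 minutes → arrive 16:04 UTC on Dec 10.
Flight 2 in UTC: 23:18 − 6:30 = 16:48 on Dec 10.
+12 hours 12 minutes → arrive 05:00 UTC on Dec 11.
Flight 1 lands earlier by 12 hours 56 minutes.

the first, by 12 hours 56 minutes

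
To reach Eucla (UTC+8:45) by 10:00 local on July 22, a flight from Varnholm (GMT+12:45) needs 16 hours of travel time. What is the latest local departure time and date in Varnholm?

Target arrival in UTC: 10:00 − 8:45 = 01:15 on Jul 22.
Subtract 16 hours → departure 09:15 UTC on Jul 21.
Varnholm is UTC+12:45: 09:15 + 12:45 = 22:00 on Jul 21.

22:00 on July 21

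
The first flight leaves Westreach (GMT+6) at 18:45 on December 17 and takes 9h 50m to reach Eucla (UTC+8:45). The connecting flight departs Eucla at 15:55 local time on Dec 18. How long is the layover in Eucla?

Convert departure to UTC: 18:45 − 6:00 = 12:45 UTC on Dec 17.
Add 9 hours 50 minutes flight time → 22:35 UTC.
Eucla is UTC+8:45, so local arrival = 22:35 + 8:45 = 07:20 on Dec 18.
Layover = 15:55 − 07:20 = 8 hours 35 minutes.

8 hours 35 minutes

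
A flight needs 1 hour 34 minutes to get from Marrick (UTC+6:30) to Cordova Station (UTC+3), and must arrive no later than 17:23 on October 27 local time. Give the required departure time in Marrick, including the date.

19:19 on Oct 27

Target arrival in UTC: 17:23 − 3:00 = 14:23 on Oct 27.
Subtract 1 hour and 34 minutes → departure 12:49 UTC on Oct 27.
Marrick is UTC+6:30: 12:49 + 6:30 = 19:19 on Oct 27.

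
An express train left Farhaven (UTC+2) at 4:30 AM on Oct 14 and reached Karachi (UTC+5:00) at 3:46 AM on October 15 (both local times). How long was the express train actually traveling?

20 hours 16 minutes

Departure in UTC: 4:30 AM − 2:00 = 2:30 AM on Oct 14.
Arrival in UTC: 3:46 AM − 5:00 = 10:46 PM on Oct 14.
Elapsed = 10:46 PM − 2:30 AM = 20 hours 16 minutes.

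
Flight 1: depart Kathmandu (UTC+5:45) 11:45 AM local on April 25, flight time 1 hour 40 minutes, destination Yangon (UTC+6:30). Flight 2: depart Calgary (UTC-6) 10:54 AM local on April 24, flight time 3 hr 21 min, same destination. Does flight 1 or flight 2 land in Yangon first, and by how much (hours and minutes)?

the second, by 11 hours 25 minutes

Flight 1 in UTC: 11:45 AM − 5:45 = 6:00 AM on Apr 25.
+1 hour and 40 minutes → arrive 7:40 AM UTC on Apr 25.
Flight 2 in UTC: 10:54 AM + 6:00 = 4:54 PM on Apr 24.
+3 hours and 21 minutes → arrive 8:15 PM UTC on Apr 24.
Flight 2 lands earlier by 11 hours 25 minutes.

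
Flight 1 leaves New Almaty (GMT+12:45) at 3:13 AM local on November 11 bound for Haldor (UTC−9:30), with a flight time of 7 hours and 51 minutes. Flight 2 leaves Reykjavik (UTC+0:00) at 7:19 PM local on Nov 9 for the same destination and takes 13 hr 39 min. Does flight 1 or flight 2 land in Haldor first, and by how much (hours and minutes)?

the second, by 13 hours 21 minutes

Flight 1 in UTC: 3:13 AM − 12:45 = 2:28 PM on Nov 10.
+7 hours 51 minutes → arrive 10:19 PM UTC on Nov 10.
Flight 2 departs at 7:19 PM UTC (Nov 9).
+13 hours 39 minutes → arrive 8:58 AM UTC on Nov 10.
Flight 2 lands earlier by 13 hours 21 minutes.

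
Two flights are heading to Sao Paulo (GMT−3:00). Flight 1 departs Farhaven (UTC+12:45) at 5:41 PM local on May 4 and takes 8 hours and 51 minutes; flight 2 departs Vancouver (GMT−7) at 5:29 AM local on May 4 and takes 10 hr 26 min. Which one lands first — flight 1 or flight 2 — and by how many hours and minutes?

the first, by 9 hours 8 minutes

Flight 1 in UTC: 5:41 PM − 12:45 = 4:56 AM on May 4.
+8 hours and 51 minutes → arrive 1:47 PM UTC on May 4.
Flight 2 in UTC: 5:29 AM + 7:00 = 12:29 PM on May 4.
+10 hours and 26 minutes → arrive 10:55 PM UTC on May 4.
Flight 1 lands earlier by 9 hours 8 minutes.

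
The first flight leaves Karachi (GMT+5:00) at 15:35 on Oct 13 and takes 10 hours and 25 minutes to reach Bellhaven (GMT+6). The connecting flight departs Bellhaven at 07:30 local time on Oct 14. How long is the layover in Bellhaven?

Convert departure to UTC: 15:35 − 5:00 = 10:35 UTC on Oct 13.
Add 10 hours and 25 minutes flight time → 21:00 UTC.
Bellhaven is UTC+6:00, so local arrival = 21:00 + 6:00 = 03:00 on Oct 14.
Layover = 07:30 − 03:00 = 4 hours 30 minutes.

4 hours 30 minutes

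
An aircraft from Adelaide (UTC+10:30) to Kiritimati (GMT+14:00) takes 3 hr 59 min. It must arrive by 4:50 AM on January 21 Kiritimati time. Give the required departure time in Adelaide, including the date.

9:21 PM on January 20

Target arrival in UTC: 4:50 AM − 14:00 = 2:50 PM on Jan 20.
Subtract 3 hours and 59 minutes → departure 10:51 AM UTC on Jan 20.
Adelaide is UTC+10:30: 10:51 AM + 10:30 = 9:21 PM on Jan 20.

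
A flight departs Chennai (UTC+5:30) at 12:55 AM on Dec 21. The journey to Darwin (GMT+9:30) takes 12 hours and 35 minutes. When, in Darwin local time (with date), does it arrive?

Convert departure to UTC: 12:55 AM − 5:30 = 7:25 PM UTC on Dec 20.
Add 12 hours 35 minutes travel time → 8:00 AM UTC (Dec 21).
Darwin is UTC+9:30, so local arrival = 8:00 AM + 9:30 = 5:30 PM on Dec 21.

5:30 PM on Dec 21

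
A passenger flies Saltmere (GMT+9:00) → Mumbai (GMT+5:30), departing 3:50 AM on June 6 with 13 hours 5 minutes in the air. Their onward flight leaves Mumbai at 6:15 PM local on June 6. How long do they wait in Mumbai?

4 hours 50 minutes

Convert departure to UTC: 3:50 AM − 9:00 = 6:50 PM UTC on Jun 5.
Add 13 hours and 5 minutes flight time → 7:55 AM UTC (Jun 6).
Mumbai is UTC+5:30, so local arrival = 7:55 AM + 5:30 = 1:25 PM on Jun 6.
Layover = 6:15 PM − 1:25 PM = 4 hours 50 minutes.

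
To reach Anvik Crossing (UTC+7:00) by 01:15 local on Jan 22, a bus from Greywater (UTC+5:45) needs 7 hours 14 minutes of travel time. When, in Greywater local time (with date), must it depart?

Target arrival in UTC: 01:15 − 7:00 = 18:15 on Jan 21.
Subtract 7 hours 14 minutes → departure 11:01 UTC on Jan 21.
Greywater is UTC+5:45: 11:01 + 5:45 = 16:46 on Jan 21.

16:46 on January 21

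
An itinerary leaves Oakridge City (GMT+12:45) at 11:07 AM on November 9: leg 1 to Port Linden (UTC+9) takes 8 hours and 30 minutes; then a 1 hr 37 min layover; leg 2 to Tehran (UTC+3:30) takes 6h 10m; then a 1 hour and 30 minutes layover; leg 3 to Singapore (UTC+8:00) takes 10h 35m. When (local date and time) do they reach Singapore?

10:44 AM on Nov 10

Convert departure to UTC: 11:07 AM − 12:45 = 10:22 PM UTC on Nov 8.
Add 8 hours 30 minutes leg 1 → 6:52 AM UTC (Nov 9).
Add 1 hour and 37 minutes layover in Port Linden → 8:29 AM UTC.
Add 6 hours and 10 minutes leg 2 → 2:39 PM UTC.
Add 1 hour and 30 minutes layover in Tehran → 4:09 PM UTC.
Add 10 hours and 35 minutes leg 3 → 2:44 AM UTC (Nov 10).
Singapore is UTC+8:00, so local arrival = 2:44 AM + 8:00 = 10:44 AM on Nov 10.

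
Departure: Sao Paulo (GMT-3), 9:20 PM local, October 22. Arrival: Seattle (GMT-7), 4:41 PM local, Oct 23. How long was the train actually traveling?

23 hours 21 minutes

Departure in UTC: 9:20 PM + 3:00 = 12:20 AM on Oct 23.
Arrival in UTC: 4:41 PM + 7:00 = 11:41 PM on Oct 23.
Elapsed = 11:41 PM − 12:20 AM = 23 hours 21 minutes.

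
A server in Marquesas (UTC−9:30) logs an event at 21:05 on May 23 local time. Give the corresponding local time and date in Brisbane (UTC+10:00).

Brisbane is 19:30 ahead of Marquesas.
Shift by the zone difference: 21:05 + 19:30 = 16:35 on May 24 in Brisbane.

16:35 on May 24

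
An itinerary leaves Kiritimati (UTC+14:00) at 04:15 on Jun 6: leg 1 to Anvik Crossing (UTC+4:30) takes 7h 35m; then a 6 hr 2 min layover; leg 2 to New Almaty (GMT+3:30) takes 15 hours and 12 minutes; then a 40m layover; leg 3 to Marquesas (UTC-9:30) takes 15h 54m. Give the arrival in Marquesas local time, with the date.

02:08 on June 7

Convert departure to UTC: 04:15 − 14:00 = 14:15 UTC on Jun 5.
Add 7 hours and 35 minutes leg 1 → 21:50 UTC.
Add 6 hours 2 minutes layover in Anvik Crossing → 03:52 UTC (Jun 6).
Add 15 hours 12 minutes leg 2 → 19:04 UTC.
Add 40 minutes layover in New Almaty → 19:44 UTC.
Add 15 hours and 54 minutes leg 3 → 11:38 UTC (Jun 7).
Marquesas is UTC−9:30, so local arrival = 11:38 − 9:30 = 02:08 on Jun 7.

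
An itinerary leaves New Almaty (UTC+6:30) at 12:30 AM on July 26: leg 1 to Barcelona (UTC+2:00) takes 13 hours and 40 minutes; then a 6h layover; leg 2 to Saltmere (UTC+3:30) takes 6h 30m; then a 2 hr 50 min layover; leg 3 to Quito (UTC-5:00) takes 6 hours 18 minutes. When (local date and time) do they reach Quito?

12:18 AM on July 27

Convert departure to UTC: 12:30 AM − 6:30 = 6:00 PM UTC on Jul 25.
Add 13 hours and 40 minutes leg 1 → 7:40 AM UTC (Jul 26).
Add 6 hours layover in Barcelona → 1:40 PM UTC.
Add 6 hours and 30 minutes leg 2 → 8:10 PM UTC.
Add 2 hours 50 minutes layover in Saltmere → 11:00 PM UTC.
Add 6 hours and 18 minutes leg 3 → 5:18 AM UTC (Jul 27).
Quito is UTC−5:00, so local arrival = 5:18 AM − 5:00 = 12:18 AM on Jul 27.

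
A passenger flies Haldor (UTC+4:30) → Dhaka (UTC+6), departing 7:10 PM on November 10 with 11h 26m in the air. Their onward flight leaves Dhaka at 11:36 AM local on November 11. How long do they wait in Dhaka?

3 hours 30 minutes

Convert departure to UTC: 7:10 PM − 4:30 = 2:40 PM UTC on Nov 10.
Add 11 hours and 26 minutes flight time → 2:06 AM UTC (Nov 11).
Dhaka is UTC+6:00, so local arrival = 2:06 AM + 6:00 = 8:06 AM on Nov 11.
Layover = 11:36 AM − 8:06 AM = 3 hours 30 minutes.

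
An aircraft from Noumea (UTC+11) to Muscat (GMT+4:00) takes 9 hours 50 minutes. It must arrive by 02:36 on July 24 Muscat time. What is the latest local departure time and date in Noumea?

23:46 on Jul 23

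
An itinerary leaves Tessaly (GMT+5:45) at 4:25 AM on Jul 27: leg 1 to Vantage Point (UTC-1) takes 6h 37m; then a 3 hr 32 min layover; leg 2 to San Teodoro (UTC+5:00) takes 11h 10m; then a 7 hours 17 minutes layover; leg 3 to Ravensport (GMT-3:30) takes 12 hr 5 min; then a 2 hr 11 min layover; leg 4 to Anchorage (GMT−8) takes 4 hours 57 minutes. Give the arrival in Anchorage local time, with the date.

2:29 PM on July 28

Convert departure to UTC: 4:25 AM − 5:45 = 10:40 PM UTC on Jul 26.
Add 6 hours 37 minutes leg 1 → 5:17 AM UTC (Jul 27).
Add 3 hours and 32 minutes layover in Vantage Point → 8:49 AM UTC.
Add 11 hours 10 minutes leg 2 → 7:59 PM UTC.
Add 7 hours and 17 minutes layover in San Teodoro → 3:16 AM UTC (Jul 28).
Add 12 hours and 5 minutes leg 3 → 3:21 PM UTC.
Add 2 hours 11 minutes layover in Ravensport → 5:32 PM UTC.
Add 4 hours and 57 minutes leg 4 → 10:29 PM UTC.
Anchorage is UTC−8:00, so local arrival = 10:29 PM − 8:00 = 2:29 PM on Jul 28.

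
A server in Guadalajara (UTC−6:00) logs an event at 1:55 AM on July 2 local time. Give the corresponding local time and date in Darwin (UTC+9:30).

5:25 PM on July 2

Darwin is 15:30 ahead of Guadalajara.
Shift by the zone difference: 1:55 AM + 15:30 = 5:25 PM on Jul 2 in Darwin.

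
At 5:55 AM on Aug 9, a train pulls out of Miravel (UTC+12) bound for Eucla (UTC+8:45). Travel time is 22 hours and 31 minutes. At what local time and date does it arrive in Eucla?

Convert departure to UTC: 5:55 AM − 12:00 = 5:55 PM UTC on Aug 8.
Add 22 hours and 31 minutes travel time → 4:26 PM UTC (Aug 9).
Eucla is UTC+8:45, so local arrival = 4:26 PM + 8:45 = 1:11 AM on Aug 10.

1:11 AM on August 10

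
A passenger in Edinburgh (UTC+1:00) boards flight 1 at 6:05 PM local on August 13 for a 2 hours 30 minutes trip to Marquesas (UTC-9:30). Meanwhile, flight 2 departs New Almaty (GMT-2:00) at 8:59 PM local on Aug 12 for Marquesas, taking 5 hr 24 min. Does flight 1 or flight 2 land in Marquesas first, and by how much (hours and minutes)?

the second, by 15 hours 12 minutes

Flight 1 in UTC: 6:05 PM − 1:00 = 5:05 PM on Aug 13.
+2 hours and 30 minutes → arrive 7:35 PM UTC on Aug 13.
Flight 2 in UTC: 8:59 PM + 2:00 = 10:59 PM on Aug 12.
+5 hours 24 minutes → arrive 4:23 AM UTC on Aug 13.
Flight 2 lands earlier by 15 hours 12 minutes.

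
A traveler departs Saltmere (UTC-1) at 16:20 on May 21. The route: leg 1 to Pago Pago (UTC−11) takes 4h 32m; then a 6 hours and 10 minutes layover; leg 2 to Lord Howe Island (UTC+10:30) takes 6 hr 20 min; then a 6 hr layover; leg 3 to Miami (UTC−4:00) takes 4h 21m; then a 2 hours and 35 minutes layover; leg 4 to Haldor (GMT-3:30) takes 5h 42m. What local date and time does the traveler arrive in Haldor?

01:30 on May 23

Convert departure to UTC: 16:20 + 1:00 = 17:20 UTC on May 21.
Add 4 hours and 32 minutes leg 1 → 21:52 UTC.
Add 6 hours 10 minutes layover in Pago Pago → 04:02 UTC (May 22).
Add 6 hours and 20 minutes leg 2 → 10:22 UTC.
Add 6 hours layover in Lord Howe Island → 16:22 UTC.
Add 4 hours 21 minutes leg 3 → 20:43 UTC.
Add 2 hours 35 minutes layover in Miami → 23:18 UTC.
Add 5 hours and 42 minutes leg 4 → 05:00 UTC (May 23).
Haldor is UTC−3:30, so local arrival = 05:00 − 3:30 = 01:30 on May 23.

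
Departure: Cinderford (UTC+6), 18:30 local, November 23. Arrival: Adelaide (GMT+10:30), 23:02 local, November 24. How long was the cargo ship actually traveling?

24 hours 2 minutes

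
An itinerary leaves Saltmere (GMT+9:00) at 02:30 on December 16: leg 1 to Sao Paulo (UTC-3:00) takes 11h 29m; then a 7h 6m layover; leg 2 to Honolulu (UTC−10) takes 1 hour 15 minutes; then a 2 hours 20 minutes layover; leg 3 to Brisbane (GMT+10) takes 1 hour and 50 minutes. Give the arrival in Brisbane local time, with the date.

03:30 on December 17

Convert departure to UTC: 02:30 − 9:00 = 17:30 UTC on Dec 15.
Add 11 hours 29 minutes leg 1 → 04:59 UTC (Dec 16).
Add 7 hours 6 minutes layover in Sao Paulo → 12:05 UTC.
Add 1 hour and 15 minutes leg 2 → 13:20 UTC.
Add 2 hours and 20 minutes layover in Honolulu → 15:40 UTC.
Add 1 hour and 50 minutes leg 3 → 17:30 UTC.
Brisbane is UTC+10:00, so local arrival = 17:30 + 10:00 = 03:30 on Dec 17.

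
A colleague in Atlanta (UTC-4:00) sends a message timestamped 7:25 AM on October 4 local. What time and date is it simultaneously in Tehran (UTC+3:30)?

In UTC: 7:25 AM + 4:00 = 11:25 AM on Oct 4.
Tehran is UTC+3:30: 11:25 AM + 3:30 = 2:55 PM on Oct 4.

2:55 PM on October 4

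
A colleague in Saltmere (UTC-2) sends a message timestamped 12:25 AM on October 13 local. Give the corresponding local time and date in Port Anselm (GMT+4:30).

6:55 AM on Oct 13

Port Anselm is 6:30 ahead of Saltmere.
Shift by the zone difference: 12:25 AM + 6:30 = 6:55 AM on Oct 13 in Port Anselm.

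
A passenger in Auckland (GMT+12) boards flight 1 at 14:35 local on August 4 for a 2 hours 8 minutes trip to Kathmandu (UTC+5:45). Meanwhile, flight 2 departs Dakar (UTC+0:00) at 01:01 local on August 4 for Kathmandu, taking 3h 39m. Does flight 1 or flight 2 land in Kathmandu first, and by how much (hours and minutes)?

the second, by 3 minutes

Flight 1 in UTC: 14:35 − 12:00 = 02:35 on Aug 4.
+2 hours and 8 minutes → arrive 04:43 UTC on Aug 4.
Flight 2 departs at 01:01 UTC (Aug 4).
+3 hours and 39 minutes → arrive 04:40 UTC on Aug 4.
Flight 2 lands earlier by 3 minutes.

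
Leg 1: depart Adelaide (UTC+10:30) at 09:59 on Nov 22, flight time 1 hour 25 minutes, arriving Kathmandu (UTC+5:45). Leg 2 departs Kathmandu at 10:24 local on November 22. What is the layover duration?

Convert departure to UTC: 09:59 − 10:30 = 23:29 UTC on Nov 21.
Add 1 hour 25 minutes flight time → 00:54 UTC (Nov 22).
Kathmandu is UTC+5:45, so local arrival = 00:54 + 5:45 = 06:39 on Nov 22.
Layover = 10:24 − 06:39 = 3 hours 45 minutes.

3 hours 45 minutes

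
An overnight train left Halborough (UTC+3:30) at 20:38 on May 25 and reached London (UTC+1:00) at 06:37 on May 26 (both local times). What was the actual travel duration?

12 hours 29 minutes

Departure in UTC: 20:38 − 3:30 = 17:08 on May 25.
Arrival in UTC: 06:37 − 1:00 = 05:37 on May 26.
Elapsed = 05:37 − 17:08 (+1 day) = 12 hours 29 minutes.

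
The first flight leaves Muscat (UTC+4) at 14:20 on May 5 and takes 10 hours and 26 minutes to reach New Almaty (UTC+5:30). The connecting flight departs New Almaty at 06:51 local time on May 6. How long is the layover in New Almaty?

Convert departure to UTC: 14:20 − 4:00 = 10:20 UTC on May 5.
Add 10 hours 26 minutes flight time → 20:46 UTC.
New Almaty is UTC+5:30, so local arrival = 20:46 + 5:30 = 02:16 on May 6.
Layover = 06:51 − 02:16 = 4 hours 35 minutes.

4 hours 35 minutes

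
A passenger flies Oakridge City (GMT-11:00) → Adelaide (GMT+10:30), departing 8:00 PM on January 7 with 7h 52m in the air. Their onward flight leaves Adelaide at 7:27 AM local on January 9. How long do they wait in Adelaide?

Convert departure to UTC: 8:00 PM + 11:00 = 7:00 AM UTC on Jan 8.
Add 7 hours 52 minutes flight time → 2:52 PM UTC.
Adelaide is UTC+10:30, so local arrival = 2:52 PM + 10:30 = 1:22 AM on Jan 9.
Layover = 7:27 AM − 1:22 AM = 6 hours 5 minutes.

6 hours 5 minutes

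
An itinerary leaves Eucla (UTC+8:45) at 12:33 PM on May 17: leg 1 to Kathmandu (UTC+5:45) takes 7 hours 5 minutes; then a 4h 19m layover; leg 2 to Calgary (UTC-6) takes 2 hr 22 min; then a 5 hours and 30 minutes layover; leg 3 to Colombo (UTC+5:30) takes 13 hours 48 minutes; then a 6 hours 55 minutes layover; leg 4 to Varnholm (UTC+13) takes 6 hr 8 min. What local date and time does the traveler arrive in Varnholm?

Convert departure to UTC: 12:33 PM − 8:45 = 3:48 AM UTC on May 17.
Add 7 hours 5 minutes leg 1 → 10:53 AM UTC.
Add 4 hours and 19 minutes layover in Kathmandu → 3:12 PM UTC.
Add 2 hours 22 minutes leg 2 → 5:34 PM UTC.
Add 5 hours and 30 minutes layover in Calgary → 11:04 PM UTC.
Add 13 hours and 48 minutes leg 3 → 12:52 PM UTC (May 18).
Add 6 hours and 55 minutes layover in Colombo → 7:47 PM UTC.
Add 6 hours and 8 minutes leg 4 → 1:55 AM UTC (May 19).
Varnholm is UTC+13:00, so local arrival = 1:55 AM + 13:00 = 2:55 PM on May 19.

2:55 PM on May 19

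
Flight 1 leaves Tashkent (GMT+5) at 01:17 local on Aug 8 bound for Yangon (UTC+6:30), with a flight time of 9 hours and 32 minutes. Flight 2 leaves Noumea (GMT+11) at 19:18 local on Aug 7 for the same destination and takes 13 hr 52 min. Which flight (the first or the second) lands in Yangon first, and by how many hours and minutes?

Flight 1 in UTC: 01:17 − 5:00 = 20:17 on Aug 7.
+9 hours and 32 minutes → arrive 05:49 UTC on Aug 8.
Flight 2 in UTC: 19:18 − 11:00 = 08:18 on Aug 7.
+13 hours and 52 minutes → arrive 22:10 UTC on Aug 7.
Flight 2 lands earlier by 7 hours 39 minutes.

the second, by 7 hours 39 minutes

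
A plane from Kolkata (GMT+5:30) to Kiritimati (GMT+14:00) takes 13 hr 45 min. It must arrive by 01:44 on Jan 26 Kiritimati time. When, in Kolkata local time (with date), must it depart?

03:29 on Jan 25

Target arrival in UTC: 01:44 − 14:00 = 11:44 on Jan 25.
Subtract 13 hours 45 minutes → departure 21:59 UTC on Jan 24.
Kolkata is UTC+5:30: 21:59 + 5:30 = 03:29 on Jan 25.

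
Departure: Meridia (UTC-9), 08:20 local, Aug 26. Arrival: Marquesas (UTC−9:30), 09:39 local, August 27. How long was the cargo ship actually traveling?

Departure in UTC: 08:20 + 9:00 = 17:20 on Aug 26.
Arrival in UTC: 09:39 + 9:30 = 19:09 on Aug 27.
Elapsed = 19:09 − 17:20 (+1 day) = 25 hours 49 minutes.

25 hours 49 minutes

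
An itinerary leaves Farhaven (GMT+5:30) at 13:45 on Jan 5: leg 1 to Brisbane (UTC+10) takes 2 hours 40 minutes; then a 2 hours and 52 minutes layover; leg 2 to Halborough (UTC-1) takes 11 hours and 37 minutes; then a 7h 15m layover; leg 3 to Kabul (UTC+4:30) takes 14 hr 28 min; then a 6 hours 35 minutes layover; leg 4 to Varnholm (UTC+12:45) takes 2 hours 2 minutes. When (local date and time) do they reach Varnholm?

20:29 on Jan 7

Convert departure to UTC: 13:45 − 5:30 = 08:15 UTC on Jan 5.
Add 2 hours and 40 minutes leg 1 → 10:55 UTC.
Add 2 hours and 52 minutes layover in Brisbane → 13:47 UTC.
Add 11 hours 37 minutes leg 2 → 01:24 UTC (Jan 6).
Add 7 hours and 15 minutes layover in Halborough → 08:39 UTC.
Add 14 hours 28 minutes leg 3 → 23:07 UTC.
Add 6 hours and 35 minutes layover in Kabul → 05:42 UTC (Jan 7).
Add 2 hours 2 minutes leg 4 → 07:44 UTC.
Varnholm is UTC+12:45, so local arrival = 07:44 + 12:45 = 20:29 on Jan 7.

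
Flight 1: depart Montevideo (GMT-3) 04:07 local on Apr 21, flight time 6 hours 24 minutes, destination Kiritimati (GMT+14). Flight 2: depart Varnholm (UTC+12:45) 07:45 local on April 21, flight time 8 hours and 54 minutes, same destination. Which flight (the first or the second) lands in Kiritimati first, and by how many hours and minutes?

Flight 1 in UTC: 04:07 + 3:00 = 07:07 on Apr 21.
+6 hours and 24 minutes → arrive 13:31 UTC on Apr 21.
Flight 2 in UTC: 07:45 − 12:45 = 19:00 on Apr 20.
+8 hours 54 minutes → arrive 03:54 UTC on Apr 21.
Flight 2 lands earlier by 9 hours 37 minutes.

the second, by 9 hours 37 minutes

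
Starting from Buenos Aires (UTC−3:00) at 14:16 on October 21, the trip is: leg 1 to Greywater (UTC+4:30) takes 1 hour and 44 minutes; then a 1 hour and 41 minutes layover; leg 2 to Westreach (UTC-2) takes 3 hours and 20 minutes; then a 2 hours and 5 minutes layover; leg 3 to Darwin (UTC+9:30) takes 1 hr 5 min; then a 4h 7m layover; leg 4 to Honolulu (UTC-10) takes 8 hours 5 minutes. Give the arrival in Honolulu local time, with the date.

Convert departure to UTC: 14:16 + 3:00 = 17:16 UTC on Oct 21.
Add 1 hour and 44 minutes leg 1 → 19:00 UTC.
Add 1 hour and 41 minutes layover in Greywater → 20:41 UTC.
Add 3 hours 20 minutes leg 2 → 00:01 UTC (Oct 22).
Add 2 hours and 5 minutes layover in Westreach → 02:06 UTC.
Add 1 hour and 5 minutes leg 3 → 03:11 UTC.
Add 4 hours 7 minutes layover in Darwin → 07:18 UTC.
Add 8 hours and 5 minutes leg 4 → 15:23 UTC.
Honolulu is UTC−10:00, so local arrival = 15:23 − 10:00 = 05:23 on Oct 22.

05:23 on Oct 22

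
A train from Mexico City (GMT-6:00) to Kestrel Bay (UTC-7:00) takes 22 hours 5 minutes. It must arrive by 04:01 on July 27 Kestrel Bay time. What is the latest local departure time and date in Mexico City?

Target arrival in UTC: 04:01 + 7:00 = 11:01 on Jul 27.
Subtract 22 hours and 5 minutes → departure 12:56 UTC on Jul 26.
Mexico City is UTC−6:00: 12:56 − 6:00 = 06:56 on Jul 26.

06:56 on July 26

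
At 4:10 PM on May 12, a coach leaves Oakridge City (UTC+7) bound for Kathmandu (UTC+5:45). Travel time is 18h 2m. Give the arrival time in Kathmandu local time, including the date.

Kathmandu is 1:15 behind Oakridge City.
After 18 hours and 2 minutes it is 10:12 AM (May 13) in Oakridge City.
Shift by the zone difference: 10:12 AM − 1:15 = 8:57 AM on May 13 in Kathmandu.

8:57 AM on May 13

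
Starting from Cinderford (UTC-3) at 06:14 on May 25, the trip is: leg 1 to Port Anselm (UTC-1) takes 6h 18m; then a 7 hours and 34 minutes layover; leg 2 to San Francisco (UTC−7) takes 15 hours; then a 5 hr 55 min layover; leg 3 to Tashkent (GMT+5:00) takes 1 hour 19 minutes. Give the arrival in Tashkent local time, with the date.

Convert departure to UTC: 06:14 + 3:00 = 09:14 UTC on May 25.
Add 6 hours 18 minutes leg 1 → 15:32 UTC.
Add 7 hours 34 minutes layover in Port Anselm → 23:06 UTC.
Add 15 hours leg 2 → 14:06 UTC (May 26).
Add 5 hours 55 minutes layover in San Francisco → 20:01 UTC.
Add 1 hour 19 minutes leg 3 → 21:20 UTC.
Tashkent is UTC+5:00, so local arrival = 21:20 + 5:00 = 02:20 on May 27.

02:20 on May 27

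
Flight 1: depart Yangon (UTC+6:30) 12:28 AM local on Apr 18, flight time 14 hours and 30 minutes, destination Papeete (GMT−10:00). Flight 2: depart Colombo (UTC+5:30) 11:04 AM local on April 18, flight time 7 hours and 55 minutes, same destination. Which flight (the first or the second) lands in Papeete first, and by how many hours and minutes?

the first, by 5 hours 1 minute

Flight 1 in UTC: 12:28 AM − 6:30 = 5:58 PM on Apr 17.
+14 hours and 30 minutes → arrive 8:28 AM UTC on Apr 18.
Flight 2 in UTC: 11:04 AM − 5:30 = 5:34 AM on Apr 18.
+7 hours and 55 minutes → arrive 1:29 PM UTC on Apr 18.
Flight 1 lands earlier by 5 hours 1 minute.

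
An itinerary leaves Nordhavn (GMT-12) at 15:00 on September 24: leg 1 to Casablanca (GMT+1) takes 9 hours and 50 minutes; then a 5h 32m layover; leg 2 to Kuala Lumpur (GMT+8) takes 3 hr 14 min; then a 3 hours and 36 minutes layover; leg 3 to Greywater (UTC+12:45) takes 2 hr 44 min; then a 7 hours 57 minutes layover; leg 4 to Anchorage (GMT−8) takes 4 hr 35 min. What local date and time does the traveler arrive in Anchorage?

Convert departure to UTC: 15:00 + 12:00 = 03:00 UTC on Sep 25.
Add 9 hours 50 minutes leg 1 → 12:50 UTC.
Add 5 hours 32 minutes layover in Casablanca → 18:22 UTC.
Add 3 hours 14 minutes leg 2 → 21:36 UTC.
Add 3 hours and 36 minutes layover in Kuala Lumpur → 01:12 UTC (Sep 26).
Add 2 hours 44 minutes leg 3 → 03:56 UTC.
Add 7 hours 57 minutes layover in Greywater → 11:53 UTC.
Add 4 hours 35 minutes leg 4 → 16:28 UTC.
Anchorage is UTC−8:00, so local arrival = 16:28 − 8:00 = 08:28 on Sep 26.

08:28 on Sep 26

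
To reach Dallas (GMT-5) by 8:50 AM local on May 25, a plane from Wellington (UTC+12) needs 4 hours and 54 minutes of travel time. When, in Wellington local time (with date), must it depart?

Target arrival in UTC: 8:50 AM + 5:00 = 1:50 PM on May 25.
Subtract 4 hours and 54 minutes → departure 8:56 AM UTC on May 25.
Wellington is UTC+12:00: 8:56 AM + 12:00 = 8:56 PM on May 25.

8:56 PM on May 25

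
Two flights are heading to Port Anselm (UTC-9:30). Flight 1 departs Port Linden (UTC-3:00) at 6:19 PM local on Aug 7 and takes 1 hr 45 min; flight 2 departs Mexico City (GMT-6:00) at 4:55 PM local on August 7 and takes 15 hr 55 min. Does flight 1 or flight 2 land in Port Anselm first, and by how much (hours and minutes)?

the first, by 15 hours 46 minutes

Flight 1 in UTC: 6:19 PM + 3:00 = 9:19 PM on Aug 7.
+1 hour 45 minutes → arrive 11:04 PM UTC on Aug 7.
Flight 2 in UTC: 4:55 PM + 6:00 = 10:55 PM on Aug 7.
+15 hours and 55 minutes → arrive 2:50 PM UTC on Aug 8.
Flight 1 lands earlier by 15 hours 46 minutes.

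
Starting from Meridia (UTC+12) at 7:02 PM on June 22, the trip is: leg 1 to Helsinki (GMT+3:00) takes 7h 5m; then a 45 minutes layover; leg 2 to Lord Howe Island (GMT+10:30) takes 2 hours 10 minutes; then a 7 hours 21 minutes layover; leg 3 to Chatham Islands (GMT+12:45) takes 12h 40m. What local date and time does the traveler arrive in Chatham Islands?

Convert departure to UTC: 7:02 PM − 12:00 = 7:02 AM UTC on Jun 22.
Add 7 hours 5 minutes leg 1 → 2:07 PM UTC.
Add 45 minutes layover in Helsinki → 2:52 PM UTC.
Add 2 hours 10 minutes leg 2 → 5:02 PM UTC.
Add 7 hours 21 minutes layover in Lord Howe Island → 12:23 AM UTC (Jun 23).
Add 12 hours 40 minutes leg 3 → 1:03 PM UTC.
Chatham Islands is UTC+12:45, so local arrival = 1:03 PM + 12:45 = 1:48 AM on Jun 24.

1:48 AM on June 24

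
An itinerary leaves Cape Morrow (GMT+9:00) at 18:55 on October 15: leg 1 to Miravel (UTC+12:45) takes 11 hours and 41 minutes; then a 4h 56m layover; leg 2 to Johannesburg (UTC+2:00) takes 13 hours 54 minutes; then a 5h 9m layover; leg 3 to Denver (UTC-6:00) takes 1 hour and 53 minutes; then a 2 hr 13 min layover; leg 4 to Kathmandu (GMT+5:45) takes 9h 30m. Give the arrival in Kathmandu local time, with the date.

Convert departure to UTC: 18:55 − 9:00 = 09:55 UTC on Oct 15.
Add 11 hours and 41 minutes leg 1 → 21:36 UTC.
Add 4 hours and 56 minutes layover in Miravel → 02:32 UTC (Oct 16).
Add 13 hours 54 minutes leg 2 → 16:26 UTC.
Add 5 hours 9 minutes layover in Johannesburg → 21:35 UTC.
Add 1 hour 53 minutes leg 3 → 23:28 UTC.
Add 2 hours and 13 minutes layover in Denver → 01:41 UTC (Oct 17).
Add 9 hours and 30 minutes leg 4 → 11:11 UTC.
Kathmandu is UTC+5:45, so local arrival = 11:11 + 5:45 = 16:56 on Oct 17.

16:56 on Oct 17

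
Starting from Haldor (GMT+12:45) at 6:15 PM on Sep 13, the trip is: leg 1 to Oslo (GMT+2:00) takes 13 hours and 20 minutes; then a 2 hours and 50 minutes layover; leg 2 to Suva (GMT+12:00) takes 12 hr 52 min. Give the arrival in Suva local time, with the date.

Convert departure to UTC: 6:15 PM − 12:45 = 5:30 AM UTC on Sep 13.
Add 13 hours 20 minutes leg 1 → 6:50 PM UTC.
Add 2 hours 50 minutes layover in Oslo → 9:40 PM UTC.
Add 12 hours and 52 minutes leg 2 → 10:32 AM UTC (Sep 14).
Suva is UTC+12:00, so local arrival = 10:32 AM + 12:00 = 10:32 PM on Sep 14.

10:32 PM on September 14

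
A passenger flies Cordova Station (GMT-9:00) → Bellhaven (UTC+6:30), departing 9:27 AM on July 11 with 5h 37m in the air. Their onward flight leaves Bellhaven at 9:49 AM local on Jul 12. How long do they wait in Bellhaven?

3 hours 15 minutes

Convert departure to UTC: 9:27 AM + 9:00 = 6:27 PM UTC on Jul 11.
Add 5 hours 37 minutes flight time → 12:04 AM UTC (Jul 12).
Bellhaven is UTC+6:30, so local arrival = 12:04 AM + 6:30 = 6:34 AM on Jul 12.
Layover = 9:49 AM − 6:34 AM = 3 hours 15 minutes.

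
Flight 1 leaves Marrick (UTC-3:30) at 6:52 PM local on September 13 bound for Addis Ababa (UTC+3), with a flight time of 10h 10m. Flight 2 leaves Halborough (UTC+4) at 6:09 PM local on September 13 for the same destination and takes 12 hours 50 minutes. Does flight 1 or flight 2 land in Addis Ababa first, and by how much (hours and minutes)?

Flight 1 in UTC: 6:52 PM + 3:30 = 10:22 PM on Sep 13.
+10 hours 10 minutes → arrive 8:32 AM UTC on Sep 14.
Flight 2 in UTC: 6:09 PM − 4:00 = 2:09 PM on Sep 13.
+12 hours 50 minutes → arrive 2:59 AM UTC on Sep 14.
Flight 2 lands earlier by 5 hours 33 minutes.

the second, by 5 hours 33 minutes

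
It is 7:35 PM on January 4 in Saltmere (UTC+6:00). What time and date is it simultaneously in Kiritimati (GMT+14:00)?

3:35 AM on January 5

In UTC: 7:35 PM − 6:00 = 1:35 PM on Jan 4.
Kiritimati is UTC+14:00: 1:35 PM + 14:00 = 3:35 AM on Jan 5.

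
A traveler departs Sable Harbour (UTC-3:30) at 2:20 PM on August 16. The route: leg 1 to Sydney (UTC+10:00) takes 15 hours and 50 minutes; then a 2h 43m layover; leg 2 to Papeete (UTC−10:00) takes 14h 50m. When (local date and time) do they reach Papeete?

5:13 PM on August 17

Convert departure to UTC: 2:20 PM + 3:30 = 5:50 PM UTC on Aug 16.
Add 15 hours 50 minutes leg 1 → 9:40 AM UTC (Aug 17).
Add 2 hours and 43 minutes layover in Sydney → 12:23 PM UTC.
Add 14 hours 50 minutes leg 2 → 3:13 AM UTC (Aug 18).
Papeete is UTC−10:00, so local arrival = 3:13 AM − 10:00 = 5:13 PM on Aug 17.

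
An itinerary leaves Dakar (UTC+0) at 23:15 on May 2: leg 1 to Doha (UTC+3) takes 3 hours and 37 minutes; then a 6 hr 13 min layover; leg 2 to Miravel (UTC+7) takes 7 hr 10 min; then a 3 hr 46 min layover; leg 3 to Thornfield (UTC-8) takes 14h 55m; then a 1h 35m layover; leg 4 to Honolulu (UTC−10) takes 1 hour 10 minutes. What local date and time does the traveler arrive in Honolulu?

Dakar is at UTC+0, so departure is already 23:15 UTC on May 2.
Add 3 hours 37 minutes leg 1 → 02:52 UTC (May 3).
Add 6 hours and 13 minutes layover in Doha → 09:05 UTC.
Add 7 hours and 10 minutes leg 2 → 16:15 UTC.
Add 3 hours 46 minutes layover in Miravel → 20:01 UTC.
Add 14 hours 55 minutes leg 3 → 10:56 UTC (May 4).
Add 1 hour and 35 minutes layover in Thornfield → 12:31 UTC.
Add 1 hour 10 minutes leg 4 → 13:41 UTC.
Honolulu is UTC−10:00, so local arrival = 13:41 − 10:00 = 03:41 on May 4.

03:41 on May 4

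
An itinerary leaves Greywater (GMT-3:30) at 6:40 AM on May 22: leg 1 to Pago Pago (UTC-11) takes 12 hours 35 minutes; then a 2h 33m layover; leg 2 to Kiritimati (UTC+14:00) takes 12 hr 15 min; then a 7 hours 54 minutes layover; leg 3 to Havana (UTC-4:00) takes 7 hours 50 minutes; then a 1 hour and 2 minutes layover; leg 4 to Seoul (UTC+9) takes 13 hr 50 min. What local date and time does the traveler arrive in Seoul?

5:09 AM on May 25

Convert departure to UTC: 6:40 AM + 3:30 = 10:10 AM UTC on May 22.
Add 12 hours and 35 minutes leg 1 → 10:45 PM UTC.
Add 2 hours 33 minutes layover in Pago Pago → 1:18 AM UTC (May 23).
Add 12 hours and 15 minutes leg 2 → 1:33 PM UTC.
Add 7 hours 54 minutes layover in Kiritimati → 9:27 PM UTC.
Add 7 hours and 50 minutes leg 3 → 5:17 AM UTC (May 24).
Add 1 hour 2 minutes layover in Havana → 6:19 AM UTC.
Add 13 hours 50 minutes leg 4 → 8:09 PM UTC.
Seoul is UTC+9:00, so local arrival = 8:09 PM + 9:00 = 5:09 AM on May 25.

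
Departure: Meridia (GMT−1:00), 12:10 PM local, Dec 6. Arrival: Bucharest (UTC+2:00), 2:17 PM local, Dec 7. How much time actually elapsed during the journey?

Departure in UTC: 12:10 PM + 1:00 = 1:10 PM on Dec 6.
Arrival in UTC: 2:17 PM − 2:00 = 12:17 PM on Dec 7.
Elapsed = 12:17 PM − 1:10 PM (+1 day) = 23 hours 7 minutes.

23 hours 7 minutes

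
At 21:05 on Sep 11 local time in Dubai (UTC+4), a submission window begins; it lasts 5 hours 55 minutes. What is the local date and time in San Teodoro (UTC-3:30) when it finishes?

Convert start to UTC: 21:05 − 4:00 = 17:05 UTC on Sep 11.
Add 5 hours 55 minutes duration → 23:00 UTC.
San Teodoro is UTC−3:30, so local end time = 23:00 − 3:30 = 19:30 on Sep 11.

19:30 on September 11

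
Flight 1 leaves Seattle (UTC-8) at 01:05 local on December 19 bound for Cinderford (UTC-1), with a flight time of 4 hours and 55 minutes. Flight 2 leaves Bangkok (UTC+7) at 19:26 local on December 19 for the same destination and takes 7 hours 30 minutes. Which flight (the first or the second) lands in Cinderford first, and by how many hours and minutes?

the first, by 5 hours 56 minutes

Flight 1 in UTC: 01:05 + 8:00 = 09:05 on Dec 19.
+4 hours 55 minutes → arrive 14:00 UTC on Dec 19.
Flight 2 in UTC: 19:26 − 7:00 = 12:26 on Dec 19.
+7 hours and 30 minutes → arrive 19:56 UTC on Dec 19.
Flight 1 lands earlier by 5 hours 56 minutes.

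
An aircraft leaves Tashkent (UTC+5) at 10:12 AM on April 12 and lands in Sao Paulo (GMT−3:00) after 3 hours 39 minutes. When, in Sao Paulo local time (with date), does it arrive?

5:51 AM on Apr 12

Convert departure to UTC: 10:12 AM − 5:00 = 5:12 AM UTC on Apr 12.
Add 3 hours 39 minutes travel time → 8:51 AM UTC.
Sao Paulo is UTC−3:00, so local arrival = 8:51 AM − 3:00 = 5:51 AM on Apr 12.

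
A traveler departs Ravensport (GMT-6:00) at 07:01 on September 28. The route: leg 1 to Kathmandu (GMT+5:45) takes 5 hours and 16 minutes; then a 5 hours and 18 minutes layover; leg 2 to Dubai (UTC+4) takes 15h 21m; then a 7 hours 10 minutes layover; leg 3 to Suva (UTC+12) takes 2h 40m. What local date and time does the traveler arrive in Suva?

12:46 on Sep 30

Convert departure to UTC: 07:01 + 6:00 = 13:01 UTC on Sep 28.
Add 5 hours 16 minutes leg 1 → 18:17 UTC.
Add 5 hours and 18 minutes layover in Kathmandu → 23:35 UTC.
Add 15 hours 21 minutes leg 2 → 14:56 UTC (Sep 29).
Add 7 hours and 10 minutes layover in Dubai → 22:06 UTC.
Add 2 hours and 40 minutes leg 3 → 00:46 UTC (Sep 30).
Suva is UTC+12:00, so local arrival = 00:46 + 12:00 = 12:46 on Sep 30.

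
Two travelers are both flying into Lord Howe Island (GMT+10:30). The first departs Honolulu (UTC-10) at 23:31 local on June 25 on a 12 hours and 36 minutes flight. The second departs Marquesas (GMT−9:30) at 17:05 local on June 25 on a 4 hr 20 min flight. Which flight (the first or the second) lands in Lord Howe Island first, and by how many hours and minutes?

the second, by 15 hours 12 minutes

Flight 1 in UTC: 23:31 + 10:00 = 09:31 on Jun 26.
+12 hours and 36 minutes → arrive 22:07 UTC on Jun 26.
Flight 2 in UTC: 17:05 + 9:30 = 02:35 on Jun 26.
+4 hours 20 minutes → arrive 06:55 UTC on Jun 26.
Flight 2 lands earlier by 15 hours 12 minutes.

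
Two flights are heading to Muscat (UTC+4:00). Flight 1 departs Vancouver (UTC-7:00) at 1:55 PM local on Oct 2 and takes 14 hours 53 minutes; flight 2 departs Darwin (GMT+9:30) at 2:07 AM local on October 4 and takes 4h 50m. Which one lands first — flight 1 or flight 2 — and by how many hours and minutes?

the first, by 9 hours 39 minutes

Flight 1 in UTC: 1:55 PM + 7:00 = 8:55 PM on Oct 2.
+14 hours 53 minutes → arrive 11:48 AM UTC on Oct 3.
Flight 2 in UTC: 2:07 AM − 9:30 = 4:37 PM on Oct 3.
+4 hours and 50 minutes → arrive 9:27 PM UTC on Oct 3.
Flight 1 lands earlier by 9 hours 39 minutes.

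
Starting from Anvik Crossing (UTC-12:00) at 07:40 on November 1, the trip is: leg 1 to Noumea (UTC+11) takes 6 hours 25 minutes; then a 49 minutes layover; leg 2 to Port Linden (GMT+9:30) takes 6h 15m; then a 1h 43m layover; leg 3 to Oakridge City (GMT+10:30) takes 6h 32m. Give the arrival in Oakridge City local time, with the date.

03:54 on November 3

Convert departure to UTC: 07:40 + 12:00 = 19:40 UTC on Nov 1.
Add 6 hours 25 minutes leg 1 → 02:05 UTC (Nov 2).
Add 49 minutes layover in Noumea → 02:54 UTC.
Add 6 hours and 15 minutes leg 2 → 09:09 UTC.
Add 1 hour 43 minutes layover in Port Linden → 10:52 UTC.
Add 6 hours and 32 minutes leg 3 → 17:24 UTC.
Oakridge City is UTC+10:30, so local arrival = 17:24 + 10:30 = 03:54 on Nov 3.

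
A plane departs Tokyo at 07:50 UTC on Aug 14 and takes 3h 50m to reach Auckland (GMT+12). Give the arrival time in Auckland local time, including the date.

Departure is given in UTC: 07:50 on Aug 14.
Add 3 hours and 50 minutes → 11:40 UTC.
Auckland is UTC+12:00: 11:40 + 12:00 = 23:40 on Aug 14.

23:40 on August 14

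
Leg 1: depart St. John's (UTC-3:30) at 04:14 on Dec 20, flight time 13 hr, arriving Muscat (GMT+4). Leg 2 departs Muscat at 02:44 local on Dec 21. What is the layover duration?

2 hours

Convert departure to UTC: 04:14 + 3:30 = 07:44 UTC on Dec 20.
Add 13 hours flight time → 20:44 UTC.
Muscat is UTC+4:00, so local arrival = 20:44 + 4:00 = 00:44 on Dec 21.
Layover = 02:44 − 00:44 = 2 hours.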